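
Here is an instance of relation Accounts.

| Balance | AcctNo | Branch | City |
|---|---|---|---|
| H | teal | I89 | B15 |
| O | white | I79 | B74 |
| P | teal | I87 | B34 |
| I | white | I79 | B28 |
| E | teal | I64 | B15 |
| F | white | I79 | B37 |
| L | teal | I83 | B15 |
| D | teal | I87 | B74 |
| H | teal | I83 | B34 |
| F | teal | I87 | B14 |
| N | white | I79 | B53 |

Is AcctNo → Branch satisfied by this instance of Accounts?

No

AcctNo=teal: 7 rows → Branch takes values {I89, I87, I64, I83} — violation
AcctNo=white: 4 rows → Branch = I79, I79, I79, I79 ✓
Two rows agree on AcctNo but differ on Branch, so AcctNo → Branch does not hold.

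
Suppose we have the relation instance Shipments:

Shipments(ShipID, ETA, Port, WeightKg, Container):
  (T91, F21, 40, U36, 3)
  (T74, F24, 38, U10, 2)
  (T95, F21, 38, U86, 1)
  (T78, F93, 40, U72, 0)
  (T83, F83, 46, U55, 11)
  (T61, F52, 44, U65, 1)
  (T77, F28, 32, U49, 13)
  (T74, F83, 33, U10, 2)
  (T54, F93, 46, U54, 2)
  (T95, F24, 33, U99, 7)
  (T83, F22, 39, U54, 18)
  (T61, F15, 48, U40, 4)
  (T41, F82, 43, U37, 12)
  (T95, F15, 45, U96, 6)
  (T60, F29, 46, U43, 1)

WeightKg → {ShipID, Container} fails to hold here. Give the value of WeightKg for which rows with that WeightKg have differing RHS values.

WeightKg=U36: 1 row → {ShipID,Container} = (T91, 3) ✓
WeightKg=U10: 2 rows → {ShipID,Container} = (T74, 2), (T74, 2) ✓
WeightKg=U86: 1 row → {ShipID,Container} = (T95, 1) ✓
WeightKg=U72: 1 row → {ShipID,Container} = (T78, 0) ✓
WeightKg=U55: 1 row → {ShipID,Container} = (T83, 11) ✓
WeightKg=U65: 1 row → {ShipID,Container} = (T61, 1) ✓
WeightKg=U49: 1 row → {ShipID,Container} = (T77, 13) ✓
WeightKg=U54: 2 rows → {ShipID,Container} takes values {(T54, 2), (T83, 18)} — violation
WeightKg=U99: 1 row → {ShipID,Container} = (T95, 7) ✓
WeightKg=U40: 1 row → {ShipID,Container} = (T61, 4) ✓
WeightKg=U37: 1 row → {ShipID,Container} = (T41, 12) ✓
WeightKg=U96: 1 row → {ShipID,Container} = (T95, 6) ✓
WeightKg=U43: 1 row → {ShipID,Container} = (T60, 1) ✓
The only WeightKg value with inconsistent RHS is WeightKg=U54.

U54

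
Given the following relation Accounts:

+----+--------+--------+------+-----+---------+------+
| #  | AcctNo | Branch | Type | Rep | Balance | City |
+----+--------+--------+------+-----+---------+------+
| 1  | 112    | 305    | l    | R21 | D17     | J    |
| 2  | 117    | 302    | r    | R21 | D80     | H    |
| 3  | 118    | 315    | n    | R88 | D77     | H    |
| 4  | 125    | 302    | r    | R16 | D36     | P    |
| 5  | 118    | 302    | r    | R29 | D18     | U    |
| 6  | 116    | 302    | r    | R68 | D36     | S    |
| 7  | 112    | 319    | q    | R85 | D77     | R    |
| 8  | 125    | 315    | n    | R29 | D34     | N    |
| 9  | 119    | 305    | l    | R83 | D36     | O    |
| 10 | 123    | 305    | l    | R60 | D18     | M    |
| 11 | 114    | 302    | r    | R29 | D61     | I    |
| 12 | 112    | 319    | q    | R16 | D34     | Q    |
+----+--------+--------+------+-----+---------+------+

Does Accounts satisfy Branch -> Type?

Yes

Branch=305: rows 1, 9, 10 → Type = l, l, l ✓
Branch=302: rows 2, 4, 5, 6, 11 → Type = r, r, r, r, r ✓
Branch=315: rows 3, 8 → Type = n, n ✓
Branch=319: rows 7, 12 → Type = q, q ✓
Every Branch value is associated with a single Type value, so Branch -> Type holds.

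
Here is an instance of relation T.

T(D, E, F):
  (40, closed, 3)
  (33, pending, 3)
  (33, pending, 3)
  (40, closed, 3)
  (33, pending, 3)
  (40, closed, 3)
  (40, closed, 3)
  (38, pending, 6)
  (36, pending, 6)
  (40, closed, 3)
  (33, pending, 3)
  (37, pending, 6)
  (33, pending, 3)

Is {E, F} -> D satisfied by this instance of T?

No

(E=closed, F=3): 5 rows → D = 40, 40, 40, 40, 40 ✓
(E=pending, F=3): 5 rows → D = 33, 33, 33, 33, 33 ✓
(E=pending, F=6): 3 rows → D takes values {38, 36, 37} — violation
Two rows agree on {E, F} but differ on D, so {E, F} -> D does not hold.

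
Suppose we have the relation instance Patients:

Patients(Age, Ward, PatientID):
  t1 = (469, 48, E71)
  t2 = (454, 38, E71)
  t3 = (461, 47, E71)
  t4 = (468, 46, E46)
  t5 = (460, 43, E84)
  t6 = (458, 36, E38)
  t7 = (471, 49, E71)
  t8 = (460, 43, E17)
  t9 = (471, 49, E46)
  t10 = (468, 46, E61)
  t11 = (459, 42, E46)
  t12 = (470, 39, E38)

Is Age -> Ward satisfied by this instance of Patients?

Yes

Age=469: row 1 → Ward = 48 ✓
Age=454: row 2 → Ward = 38 ✓
Age=461: row 3 → Ward = 47 ✓
Age=468: rows 4, 10 → Ward = 46, 46 ✓
Age=460: rows 5, 8 → Ward = 43, 43 ✓
Age=458: row 6 → Ward = 36 ✓
Age=471: rows 7, 9 → Ward = 49, 49 ✓
Age=459: row 11 → Ward = 42 ✓
Age=470: row 12 → Ward = 39 ✓
Every Age value is associated with a single Ward value, so Age -> Ward holds.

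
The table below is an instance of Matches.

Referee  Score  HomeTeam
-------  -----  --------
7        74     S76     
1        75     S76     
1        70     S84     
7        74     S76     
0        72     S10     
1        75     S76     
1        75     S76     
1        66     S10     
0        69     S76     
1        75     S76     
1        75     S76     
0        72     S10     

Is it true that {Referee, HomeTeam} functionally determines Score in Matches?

Yes

(Referee=7, HomeTeam=S76): 2 rows → Score = 74, 74 ✓
(Referee=1, HomeTeam=S76): 5 rows → Score = 75, 75, 75, 75, 75 ✓
(Referee=1, HomeTeam=S84): 1 row → Score = 70 ✓
(Referee=0, HomeTeam=S10): 2 rows → Score = 72, 72 ✓
(Referee=1, HomeTeam=S10): 1 row → Score = 66 ✓
(Referee=0, HomeTeam=S76): 1 row → Score = 69 ✓
Every {Referee, HomeTeam} value is associated with a single Score value, so {Referee, HomeTeam} -> Score holds.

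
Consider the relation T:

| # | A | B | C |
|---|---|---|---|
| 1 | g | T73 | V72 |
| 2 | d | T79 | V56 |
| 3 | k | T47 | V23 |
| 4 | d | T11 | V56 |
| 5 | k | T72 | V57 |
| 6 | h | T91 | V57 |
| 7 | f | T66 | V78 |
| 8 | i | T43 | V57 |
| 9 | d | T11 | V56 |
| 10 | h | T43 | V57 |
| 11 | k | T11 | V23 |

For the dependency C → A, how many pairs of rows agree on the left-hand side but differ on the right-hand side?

C=V56: all 3 rows agree on A — 0 pairs.
C=V23: all 2 rows agree on A — 0 pairs.
C=V57: violating pairs (5,6), (5,8), (5,10), (6,8), (8,10) — 5 pairs.

5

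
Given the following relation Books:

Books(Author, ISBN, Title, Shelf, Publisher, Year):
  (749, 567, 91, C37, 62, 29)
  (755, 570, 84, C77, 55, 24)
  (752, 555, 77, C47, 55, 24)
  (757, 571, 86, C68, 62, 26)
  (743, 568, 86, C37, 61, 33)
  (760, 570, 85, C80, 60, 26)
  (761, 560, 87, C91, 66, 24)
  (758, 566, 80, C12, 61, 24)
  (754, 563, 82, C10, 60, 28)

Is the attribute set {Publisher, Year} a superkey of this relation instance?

Two distinct rows share (Publisher=55, Year=24), so {Publisher, Year} does not determine every attribute — not a superkey.

No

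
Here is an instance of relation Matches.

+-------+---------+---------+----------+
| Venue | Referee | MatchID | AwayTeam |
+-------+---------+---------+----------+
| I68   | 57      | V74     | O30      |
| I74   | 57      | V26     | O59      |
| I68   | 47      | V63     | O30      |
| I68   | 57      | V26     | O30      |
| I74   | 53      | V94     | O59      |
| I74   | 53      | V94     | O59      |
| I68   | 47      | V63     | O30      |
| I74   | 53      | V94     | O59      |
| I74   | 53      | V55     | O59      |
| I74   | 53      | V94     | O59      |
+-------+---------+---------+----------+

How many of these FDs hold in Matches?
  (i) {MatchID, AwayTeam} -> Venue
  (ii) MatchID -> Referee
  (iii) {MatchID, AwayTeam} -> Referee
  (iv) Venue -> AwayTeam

(i) {MatchID, AwayTeam} -> Venue: every LHS value maps to a single RHS value — holds.
(ii) MatchID -> Referee: every LHS value maps to a single RHS value — holds.
(iii) {MatchID, AwayTeam} -> Referee: every LHS value maps to a single RHS value — holds.
(iv) Venue -> AwayTeam: every LHS value maps to a single RHS value — holds.
4 of the 4 dependencies hold.

4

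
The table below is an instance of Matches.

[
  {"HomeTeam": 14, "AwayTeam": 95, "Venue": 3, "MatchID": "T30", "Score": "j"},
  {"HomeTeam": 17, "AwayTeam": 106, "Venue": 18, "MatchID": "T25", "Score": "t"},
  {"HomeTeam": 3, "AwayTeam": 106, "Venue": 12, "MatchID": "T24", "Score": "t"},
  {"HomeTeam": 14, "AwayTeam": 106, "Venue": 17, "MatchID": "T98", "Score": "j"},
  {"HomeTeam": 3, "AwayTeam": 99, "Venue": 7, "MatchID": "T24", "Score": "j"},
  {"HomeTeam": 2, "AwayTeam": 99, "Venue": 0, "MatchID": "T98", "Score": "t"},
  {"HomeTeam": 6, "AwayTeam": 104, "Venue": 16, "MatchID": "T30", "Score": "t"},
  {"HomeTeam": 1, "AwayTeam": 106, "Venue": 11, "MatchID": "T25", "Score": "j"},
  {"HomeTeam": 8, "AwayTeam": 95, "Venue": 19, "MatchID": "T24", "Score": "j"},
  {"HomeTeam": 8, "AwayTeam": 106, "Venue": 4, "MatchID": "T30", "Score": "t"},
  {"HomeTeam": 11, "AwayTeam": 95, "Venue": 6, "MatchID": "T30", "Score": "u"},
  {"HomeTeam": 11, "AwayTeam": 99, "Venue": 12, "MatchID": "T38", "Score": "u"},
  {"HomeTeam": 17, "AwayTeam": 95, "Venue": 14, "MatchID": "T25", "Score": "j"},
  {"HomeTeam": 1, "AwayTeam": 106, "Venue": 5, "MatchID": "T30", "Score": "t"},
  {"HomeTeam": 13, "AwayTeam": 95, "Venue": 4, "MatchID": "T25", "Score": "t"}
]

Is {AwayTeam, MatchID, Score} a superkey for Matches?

No

Two distinct rows share (AwayTeam=106, MatchID=T30, Score=t), so {AwayTeam, MatchID, Score} does not determine every attribute — not a superkey.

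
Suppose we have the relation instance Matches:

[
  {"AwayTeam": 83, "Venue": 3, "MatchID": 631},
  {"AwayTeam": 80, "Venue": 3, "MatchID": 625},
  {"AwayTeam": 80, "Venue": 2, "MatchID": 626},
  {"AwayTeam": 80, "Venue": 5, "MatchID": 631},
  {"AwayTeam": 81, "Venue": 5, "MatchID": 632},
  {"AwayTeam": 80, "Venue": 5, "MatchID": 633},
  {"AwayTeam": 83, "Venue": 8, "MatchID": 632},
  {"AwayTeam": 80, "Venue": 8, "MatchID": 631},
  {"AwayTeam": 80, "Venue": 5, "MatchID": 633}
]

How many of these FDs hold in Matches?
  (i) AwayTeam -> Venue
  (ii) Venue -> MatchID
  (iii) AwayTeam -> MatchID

(i) AwayTeam -> Venue: AwayTeam=83: 2 rows → Venue takes values {3, 8} — violation; AwayTeam=80: 6 rows → Venue takes values {3, 2, 5, 8} — violation — fails.
(ii) Venue -> MatchID: Venue=3: 2 rows → MatchID takes values {631, 625} — violation; Venue=5: 4 rows → MatchID takes values {631, 632, 633} — violation; Venue=8: 2 rows → MatchID takes values {632, 631} — violation — fails.
(iii) AwayTeam -> MatchID: AwayTeam=83: 2 rows → MatchID takes values {631, 632} — violation; AwayTeam=80: 6 rows → MatchID takes values {625, 626, 631, 633} — violation — fails.
None of the 3 dependencies hold.

0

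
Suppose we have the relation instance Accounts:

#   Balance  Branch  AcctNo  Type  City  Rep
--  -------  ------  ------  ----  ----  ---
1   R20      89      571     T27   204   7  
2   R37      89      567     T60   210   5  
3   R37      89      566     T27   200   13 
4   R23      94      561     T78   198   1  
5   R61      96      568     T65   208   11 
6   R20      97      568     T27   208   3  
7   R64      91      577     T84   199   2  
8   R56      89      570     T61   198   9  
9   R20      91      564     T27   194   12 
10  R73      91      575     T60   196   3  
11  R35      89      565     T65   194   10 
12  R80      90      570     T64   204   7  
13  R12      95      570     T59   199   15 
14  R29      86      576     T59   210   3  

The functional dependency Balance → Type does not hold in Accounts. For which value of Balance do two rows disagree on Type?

Balance=R20: rows 1, 6, 9 → Type = T27, T27, T27 ✓
Balance=R37: rows 2, 3 → Type takes values {T60, T27} — violation
Balance=R23: row 4 → Type = T78 ✓
Balance=R61: row 5 → Type = T65 ✓
Balance=R64: row 7 → Type = T84 ✓
Balance=R56: row 8 → Type = T61 ✓
Balance=R73: row 10 → Type = T60 ✓
Balance=R35: row 11 → Type = T65 ✓
Balance=R80: row 12 → Type = T64 ✓
Balance=R12: row 13 → Type = T59 ✓
Balance=R29: row 14 → Type = T59 ✓
The only Balance value with inconsistent Type is Balance=R37.

R37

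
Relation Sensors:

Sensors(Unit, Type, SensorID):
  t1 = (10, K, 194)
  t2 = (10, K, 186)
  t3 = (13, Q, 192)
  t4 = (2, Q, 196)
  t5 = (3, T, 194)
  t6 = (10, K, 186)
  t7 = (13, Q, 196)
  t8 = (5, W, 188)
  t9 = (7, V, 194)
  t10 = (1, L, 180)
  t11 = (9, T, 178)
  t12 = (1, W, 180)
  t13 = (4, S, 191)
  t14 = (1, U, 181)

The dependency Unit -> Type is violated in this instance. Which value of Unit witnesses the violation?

1

Unit=10: rows 1, 2, 6 → Type = K, K, K ✓
Unit=13: rows 3, 7 → Type = Q, Q ✓
Unit=2: row 4 → Type = Q ✓
Unit=3: row 5 → Type = T ✓
Unit=5: row 8 → Type = W ✓
Unit=7: row 9 → Type = V ✓
Unit=1: rows 10, 12, 14 → Type takes values {L, W, U} — violation
Unit=9: row 11 → Type = T ✓
Unit=4: row 13 → Type = S ✓
The only Unit value with inconsistent Type is Unit=1.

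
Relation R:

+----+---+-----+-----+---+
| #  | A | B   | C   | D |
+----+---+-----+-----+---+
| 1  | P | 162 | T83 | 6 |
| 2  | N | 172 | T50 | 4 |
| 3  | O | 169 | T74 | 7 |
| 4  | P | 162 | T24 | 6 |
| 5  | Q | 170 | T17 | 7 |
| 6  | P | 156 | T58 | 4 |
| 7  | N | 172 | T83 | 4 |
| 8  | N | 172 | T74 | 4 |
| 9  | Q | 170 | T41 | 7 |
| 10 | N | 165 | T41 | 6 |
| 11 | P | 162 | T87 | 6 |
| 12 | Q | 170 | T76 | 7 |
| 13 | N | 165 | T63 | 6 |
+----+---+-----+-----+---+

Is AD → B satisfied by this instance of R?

Yes

(A=P, D=6): rows 1, 4, 11 → B = 162, 162, 162 ✓
(A=N, D=4): rows 2, 7, 8 → B = 172, 172, 172 ✓
(A=O, D=7): row 3 → B = 169 ✓
(A=Q, D=7): rows 5, 9, 12 → B = 170, 170, 170 ✓
(A=P, D=4): row 6 → B = 156 ✓
(A=N, D=6): rows 10, 13 → B = 165, 165 ✓
Every AD value is associated with a single B value, so AD → B holds.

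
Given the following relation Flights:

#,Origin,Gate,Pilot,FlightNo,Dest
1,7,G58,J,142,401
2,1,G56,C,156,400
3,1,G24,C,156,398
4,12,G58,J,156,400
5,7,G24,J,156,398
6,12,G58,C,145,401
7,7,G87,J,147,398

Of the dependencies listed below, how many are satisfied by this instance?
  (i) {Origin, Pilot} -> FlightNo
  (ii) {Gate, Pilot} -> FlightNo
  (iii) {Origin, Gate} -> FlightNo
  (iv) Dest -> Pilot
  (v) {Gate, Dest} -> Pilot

0

(i) {Origin, Pilot} -> FlightNo: (Origin=7, Pilot=J): rows 1, 5, 7 → FlightNo takes values {142, 156, 147} — violation — fails.
(ii) {Gate, Pilot} -> FlightNo: (Gate=G58, Pilot=J): rows 1, 4 → FlightNo takes values {142, 156} — violation — fails.
(iii) {Origin, Gate} -> FlightNo: (Origin=12, Gate=G58): rows 4, 6 → FlightNo takes values {156, 145} — violation — fails.
(iv) Dest -> Pilot: Dest=401: rows 1, 6 → Pilot takes values {J, C} — violation; Dest=400: rows 2, 4 → Pilot takes values {C, J} — violation; Dest=398: rows 3, 5, 7 → Pilot takes values {C, J} — violation — fails.
(v) {Gate, Dest} -> Pilot: (Gate=G58, Dest=401): rows 1, 6 → Pilot takes values {J, C} — violation; (Gate=G24, Dest=398): rows 3, 5 → Pilot takes values {C, J} — violation — fails.
None of the 5 dependencies hold.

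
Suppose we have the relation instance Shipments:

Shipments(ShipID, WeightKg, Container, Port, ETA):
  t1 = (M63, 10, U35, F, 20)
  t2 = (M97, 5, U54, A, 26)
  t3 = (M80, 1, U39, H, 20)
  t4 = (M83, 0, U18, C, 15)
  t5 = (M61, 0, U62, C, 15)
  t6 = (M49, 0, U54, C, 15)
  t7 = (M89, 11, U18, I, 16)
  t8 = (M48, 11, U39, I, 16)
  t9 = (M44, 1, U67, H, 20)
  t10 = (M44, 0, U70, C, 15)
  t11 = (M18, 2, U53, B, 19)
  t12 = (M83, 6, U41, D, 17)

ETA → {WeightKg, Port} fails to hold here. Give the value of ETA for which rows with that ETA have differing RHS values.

ETA=20: rows 1, 3, 9 → {WeightKg,Port} takes values {(10, F), (1, H)} — violation
ETA=26: row 2 → {WeightKg,Port} = (5, A) ✓
ETA=15: rows 4, 5, 6, 10 → {WeightKg,Port} = (0, C), (0, C), (0, C), (0, C) ✓
ETA=16: rows 7, 8 → {WeightKg,Port} = (11, I), (11, I) ✓
ETA=19: row 11 → {WeightKg,Port} = (2, B) ✓
ETA=17: row 12 → {WeightKg,Port} = (6, D) ✓
The only ETA value with inconsistent RHS is ETA=20.

20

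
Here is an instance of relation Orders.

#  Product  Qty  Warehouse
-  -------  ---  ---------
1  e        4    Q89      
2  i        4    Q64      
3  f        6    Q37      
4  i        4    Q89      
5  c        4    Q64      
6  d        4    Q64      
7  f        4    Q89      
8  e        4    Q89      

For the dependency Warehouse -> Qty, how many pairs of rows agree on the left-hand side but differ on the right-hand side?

0

Warehouse=Q89: all 4 rows agree on Qty — 0 pairs.
Warehouse=Q64: all 3 rows agree on Qty — 0 pairs.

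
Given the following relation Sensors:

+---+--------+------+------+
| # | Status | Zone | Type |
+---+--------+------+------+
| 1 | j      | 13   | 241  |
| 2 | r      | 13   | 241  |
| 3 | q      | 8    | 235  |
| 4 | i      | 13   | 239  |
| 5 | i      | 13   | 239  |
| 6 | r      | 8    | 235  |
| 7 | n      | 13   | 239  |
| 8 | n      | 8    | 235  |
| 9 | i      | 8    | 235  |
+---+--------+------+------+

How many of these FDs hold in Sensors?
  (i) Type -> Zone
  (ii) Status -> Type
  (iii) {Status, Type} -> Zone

2

(i) Type -> Zone: every LHS value maps to a single RHS value — holds.
(ii) Status -> Type: Status=r: rows 2, 6 → Type takes values {241, 235} — violation; Status=i: rows 4, 5, 9 → Type takes values {239, 235} — violation; Status=n: rows 7, 8 → Type takes values {239, 235} — violation — fails.
(iii) {Status, Type} -> Zone: every LHS value maps to a single RHS value — holds.
2 of the 3 dependencies hold.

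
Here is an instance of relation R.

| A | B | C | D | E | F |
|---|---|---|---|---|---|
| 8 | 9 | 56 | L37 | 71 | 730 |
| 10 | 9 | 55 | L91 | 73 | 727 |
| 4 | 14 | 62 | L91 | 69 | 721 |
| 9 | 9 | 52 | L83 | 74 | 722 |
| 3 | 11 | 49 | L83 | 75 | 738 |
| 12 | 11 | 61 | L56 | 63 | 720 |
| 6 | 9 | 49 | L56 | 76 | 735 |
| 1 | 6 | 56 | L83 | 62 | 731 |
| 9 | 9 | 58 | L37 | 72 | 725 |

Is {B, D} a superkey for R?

Two distinct rows share (B=9, D=L37), so {B, D} does not determine every attribute — not a superkey.

No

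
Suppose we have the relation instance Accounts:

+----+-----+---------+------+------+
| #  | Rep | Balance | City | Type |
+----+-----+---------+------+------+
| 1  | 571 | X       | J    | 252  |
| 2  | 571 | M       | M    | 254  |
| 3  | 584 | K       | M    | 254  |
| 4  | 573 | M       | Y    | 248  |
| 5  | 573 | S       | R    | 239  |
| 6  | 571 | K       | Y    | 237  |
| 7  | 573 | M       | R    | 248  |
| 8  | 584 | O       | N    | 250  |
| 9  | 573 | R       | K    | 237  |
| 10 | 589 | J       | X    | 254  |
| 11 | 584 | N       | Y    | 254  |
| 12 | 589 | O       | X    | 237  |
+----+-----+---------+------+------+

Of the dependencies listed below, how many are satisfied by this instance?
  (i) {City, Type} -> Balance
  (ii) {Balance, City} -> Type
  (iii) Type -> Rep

(i) {City, Type} -> Balance: (City=M, Type=254): rows 2, 3 → Balance takes values {M, K} — violation — fails.
(ii) {Balance, City} -> Type: every LHS value maps to a single RHS value — holds.
(iii) Type -> Rep: Type=254: rows 2, 3, 10, 11 → Rep takes values {571, 584, 589} — violation; Type=237: rows 6, 9, 12 → Rep takes values {571, 573, 589} — violation — fails.
1 of the 3 dependencies holds.

1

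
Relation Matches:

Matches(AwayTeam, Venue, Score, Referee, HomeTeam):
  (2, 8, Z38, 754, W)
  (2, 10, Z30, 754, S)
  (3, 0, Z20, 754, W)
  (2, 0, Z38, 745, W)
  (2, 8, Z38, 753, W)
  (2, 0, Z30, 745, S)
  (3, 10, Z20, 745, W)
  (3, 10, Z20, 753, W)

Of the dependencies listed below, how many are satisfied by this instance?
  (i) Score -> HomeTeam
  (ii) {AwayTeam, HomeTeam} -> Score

(i) Score -> HomeTeam: every LHS value maps to a single RHS value — holds.
(ii) {AwayTeam, HomeTeam} -> Score: every LHS value maps to a single RHS value — holds.
2 of the 2 dependencies hold.

2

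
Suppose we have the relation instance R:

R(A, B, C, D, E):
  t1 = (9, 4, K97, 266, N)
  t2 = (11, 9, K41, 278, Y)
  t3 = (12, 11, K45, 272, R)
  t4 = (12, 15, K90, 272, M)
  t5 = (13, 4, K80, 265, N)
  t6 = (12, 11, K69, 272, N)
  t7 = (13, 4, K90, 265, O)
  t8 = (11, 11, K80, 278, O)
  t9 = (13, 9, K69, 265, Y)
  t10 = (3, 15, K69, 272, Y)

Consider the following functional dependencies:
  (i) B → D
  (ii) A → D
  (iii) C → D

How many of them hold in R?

(i) B → D: B=4: rows 1, 5, 7 → D takes values {266, 265} — violation; B=9: rows 2, 9 → D takes values {278, 265} — violation; B=11: rows 3, 6, 8 → D takes values {272, 278} — violation — fails.
(ii) A → D: every LHS value maps to a single RHS value — holds.
(iii) C → D: C=K90: rows 4, 7 → D takes values {272, 265} — violation; C=K80: rows 5, 8 → D takes values {265, 278} — violation; C=K69: rows 6, 9, 10 → D takes values {272, 265} — violation — fails.
1 of the 3 dependencies holds.

1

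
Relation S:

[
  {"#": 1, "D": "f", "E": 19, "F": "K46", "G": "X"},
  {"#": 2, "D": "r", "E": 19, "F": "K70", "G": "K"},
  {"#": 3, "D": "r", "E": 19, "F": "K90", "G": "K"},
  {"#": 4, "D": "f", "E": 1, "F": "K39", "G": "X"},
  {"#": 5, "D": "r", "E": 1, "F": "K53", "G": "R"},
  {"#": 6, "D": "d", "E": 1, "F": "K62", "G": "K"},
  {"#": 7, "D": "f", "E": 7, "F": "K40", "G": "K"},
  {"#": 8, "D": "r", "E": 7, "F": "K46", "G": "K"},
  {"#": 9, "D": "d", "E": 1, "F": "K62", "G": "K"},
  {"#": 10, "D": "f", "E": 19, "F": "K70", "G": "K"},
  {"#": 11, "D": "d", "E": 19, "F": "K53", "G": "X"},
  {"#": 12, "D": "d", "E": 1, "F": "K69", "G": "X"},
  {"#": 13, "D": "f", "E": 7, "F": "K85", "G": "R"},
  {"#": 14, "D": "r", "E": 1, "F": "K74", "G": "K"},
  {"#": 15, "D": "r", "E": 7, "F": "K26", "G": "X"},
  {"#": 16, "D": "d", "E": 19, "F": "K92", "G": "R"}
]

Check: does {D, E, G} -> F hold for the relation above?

(D=f, E=19, G=X): row 1 → F = K46 ✓
(D=r, E=19, G=K): rows 2, 3 → F takes values {K70, K90} — violation
(D=f, E=1, G=X): row 4 → F = K39 ✓
(D=r, E=1, G=R): row 5 → F = K53 ✓
(D=d, E=1, G=K): rows 6, 9 → F = K62, K62 ✓
(D=f, E=7, G=K): row 7 → F = K40 ✓
(D=r, E=7, G=K): row 8 → F = K46 ✓
(D=f, E=19, G=K): row 10 → F = K70 ✓
(D=d, E=19, G=X): row 11 → F = K53 ✓
(D=d, E=1, G=X): row 12 → F = K69 ✓
(D=f, E=7, G=R): row 13 → F = K85 ✓
(D=r, E=1, G=K): row 14 → F = K74 ✓
(D=r, E=7, G=X): row 15 → F = K26 ✓
(D=d, E=19, G=R): row 16 → F = K92 ✓
Two rows agree on {D, E, G} but differ on F, so {D, E, G} -> F does not hold.

No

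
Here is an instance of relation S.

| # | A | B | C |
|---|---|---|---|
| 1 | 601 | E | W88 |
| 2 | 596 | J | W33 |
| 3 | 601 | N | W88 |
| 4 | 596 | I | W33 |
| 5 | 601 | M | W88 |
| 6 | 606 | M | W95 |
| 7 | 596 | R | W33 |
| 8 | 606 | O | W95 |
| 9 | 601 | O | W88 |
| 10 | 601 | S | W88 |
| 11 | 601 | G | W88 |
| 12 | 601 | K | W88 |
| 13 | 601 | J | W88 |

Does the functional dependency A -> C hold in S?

Yes

A=601: rows 1, 3, 5, 9, 10, 11, 12, 13 → C = W88, W88, W88, W88, W88, W88, W88, W88 ✓
A=596: rows 2, 4, 7 → C = W33, W33, W33 ✓
A=606: rows 6, 8 → C = W95, W95 ✓
Every A value is associated with a single C value, so A -> C holds.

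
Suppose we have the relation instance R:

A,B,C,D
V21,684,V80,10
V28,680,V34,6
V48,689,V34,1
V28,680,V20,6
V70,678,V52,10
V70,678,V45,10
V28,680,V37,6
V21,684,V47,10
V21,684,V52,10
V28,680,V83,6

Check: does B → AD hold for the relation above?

Yes

B=684: 3 rows → {A,D} = (V21, 10), (V21, 10), (V21, 10) ✓
B=680: 4 rows → {A,D} = (V28, 6), (V28, 6), (V28, 6), (V28, 6) ✓
B=689: 1 row → {A,D} = (V48, 1) ✓
B=678: 2 rows → {A,D} = (V70, 10), (V70, 10) ✓
Every B value is associated with a single AD value, so B → AD holds.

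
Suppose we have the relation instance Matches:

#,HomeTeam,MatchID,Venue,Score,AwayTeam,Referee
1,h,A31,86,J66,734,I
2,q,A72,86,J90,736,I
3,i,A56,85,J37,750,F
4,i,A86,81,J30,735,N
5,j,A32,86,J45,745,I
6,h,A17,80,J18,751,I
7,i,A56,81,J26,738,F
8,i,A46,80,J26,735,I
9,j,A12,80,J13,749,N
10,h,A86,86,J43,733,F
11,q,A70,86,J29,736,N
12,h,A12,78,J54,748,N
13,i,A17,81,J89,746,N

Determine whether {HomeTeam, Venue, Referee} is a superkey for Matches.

No

Rows 4 and 13 have the same {HomeTeam, Venue, Referee} value (HomeTeam=i, Venue=81, Referee=N) but are distinct tuples, so {HomeTeam, Venue, Referee} does not determine every attribute — not a superkey.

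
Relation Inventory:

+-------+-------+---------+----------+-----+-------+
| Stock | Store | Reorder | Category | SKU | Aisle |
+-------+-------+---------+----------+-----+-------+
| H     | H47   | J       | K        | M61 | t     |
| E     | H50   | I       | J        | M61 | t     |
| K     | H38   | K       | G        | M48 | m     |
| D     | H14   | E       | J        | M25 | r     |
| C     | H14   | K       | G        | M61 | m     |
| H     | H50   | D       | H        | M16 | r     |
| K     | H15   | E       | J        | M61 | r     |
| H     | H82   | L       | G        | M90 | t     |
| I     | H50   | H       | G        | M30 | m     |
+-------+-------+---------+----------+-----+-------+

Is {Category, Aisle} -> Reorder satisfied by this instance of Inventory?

No

(Category=K, Aisle=t): 1 row → Reorder = J ✓
(Category=J, Aisle=t): 1 row → Reorder = I ✓
(Category=G, Aisle=m): 3 rows → Reorder takes values {K, H} — violation
(Category=J, Aisle=r): 2 rows → Reorder = E, E ✓
(Category=H, Aisle=r): 1 row → Reorder = D ✓
(Category=G, Aisle=t): 1 row → Reorder = L ✓
Two rows agree on {Category, Aisle} but differ on Reorder, so {Category, Aisle} -> Reorder does not hold.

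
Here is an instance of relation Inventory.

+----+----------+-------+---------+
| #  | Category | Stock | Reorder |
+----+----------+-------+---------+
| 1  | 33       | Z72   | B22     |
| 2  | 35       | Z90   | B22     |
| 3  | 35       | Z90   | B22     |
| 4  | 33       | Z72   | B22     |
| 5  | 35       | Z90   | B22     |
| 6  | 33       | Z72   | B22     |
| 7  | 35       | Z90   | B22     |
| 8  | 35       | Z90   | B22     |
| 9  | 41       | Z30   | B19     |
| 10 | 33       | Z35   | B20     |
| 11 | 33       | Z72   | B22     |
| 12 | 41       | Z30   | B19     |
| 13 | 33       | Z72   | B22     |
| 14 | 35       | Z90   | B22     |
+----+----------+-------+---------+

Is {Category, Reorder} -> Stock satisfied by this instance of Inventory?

Yes

(Category=33, Reorder=B22): rows 1, 4, 6, 11, 13 → Stock = Z72, Z72, Z72, Z72, Z72 ✓
(Category=35, Reorder=B22): rows 2, 3, 5, 7, 8, 14 → Stock = Z90, Z90, Z90, Z90, Z90, Z90 ✓
(Category=41, Reorder=B19): rows 9, 12 → Stock = Z30, Z30 ✓
(Category=33, Reorder=B20): row 10 → Stock = Z35 ✓
Every {Category, Reorder} value is associated with a single Stock value, so {Category, Reorder} -> Stock holds.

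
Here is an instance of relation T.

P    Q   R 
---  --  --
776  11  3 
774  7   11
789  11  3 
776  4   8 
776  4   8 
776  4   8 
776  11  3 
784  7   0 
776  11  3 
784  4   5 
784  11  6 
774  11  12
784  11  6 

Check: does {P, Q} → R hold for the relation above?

(P=776, Q=11): 3 rows → R = 3, 3, 3 ✓
(P=774, Q=7): 1 row → R = 11 ✓
(P=789, Q=11): 1 row → R = 3 ✓
(P=776, Q=4): 3 rows → R = 8, 8, 8 ✓
(P=784, Q=7): 1 row → R = 0 ✓
(P=784, Q=4): 1 row → R = 5 ✓
(P=784, Q=11): 2 rows → R = 6, 6 ✓
(P=774, Q=11): 1 row → R = 12 ✓
Every {P, Q} value is associated with a single R value, so {P, Q} → R holds.

Yes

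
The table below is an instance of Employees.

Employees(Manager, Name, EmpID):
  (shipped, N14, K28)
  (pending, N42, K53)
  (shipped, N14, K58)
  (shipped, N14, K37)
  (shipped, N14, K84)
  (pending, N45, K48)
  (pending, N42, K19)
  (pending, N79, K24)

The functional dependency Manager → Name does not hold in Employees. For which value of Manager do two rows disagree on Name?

Manager=shipped: 4 rows → Name = N14, N14, N14, N14 ✓
Manager=pending: 4 rows → Name takes values {N42, N45, N79} — violation
The only Manager value with inconsistent Name is Manager=pending.

pending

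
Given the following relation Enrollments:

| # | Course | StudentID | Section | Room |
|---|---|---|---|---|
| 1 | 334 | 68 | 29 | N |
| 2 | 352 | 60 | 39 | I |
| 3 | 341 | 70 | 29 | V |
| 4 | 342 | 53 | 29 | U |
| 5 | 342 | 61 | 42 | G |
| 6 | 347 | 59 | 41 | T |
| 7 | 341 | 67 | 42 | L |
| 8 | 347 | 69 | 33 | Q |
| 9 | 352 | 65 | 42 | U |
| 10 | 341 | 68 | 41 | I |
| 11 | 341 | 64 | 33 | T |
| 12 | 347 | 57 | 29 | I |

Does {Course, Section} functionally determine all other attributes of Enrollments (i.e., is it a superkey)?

Yes

All 12 rows have distinct {Course, Section} values, so {Course, Section} → (all attributes) holds and {Course, Section} is a superkey.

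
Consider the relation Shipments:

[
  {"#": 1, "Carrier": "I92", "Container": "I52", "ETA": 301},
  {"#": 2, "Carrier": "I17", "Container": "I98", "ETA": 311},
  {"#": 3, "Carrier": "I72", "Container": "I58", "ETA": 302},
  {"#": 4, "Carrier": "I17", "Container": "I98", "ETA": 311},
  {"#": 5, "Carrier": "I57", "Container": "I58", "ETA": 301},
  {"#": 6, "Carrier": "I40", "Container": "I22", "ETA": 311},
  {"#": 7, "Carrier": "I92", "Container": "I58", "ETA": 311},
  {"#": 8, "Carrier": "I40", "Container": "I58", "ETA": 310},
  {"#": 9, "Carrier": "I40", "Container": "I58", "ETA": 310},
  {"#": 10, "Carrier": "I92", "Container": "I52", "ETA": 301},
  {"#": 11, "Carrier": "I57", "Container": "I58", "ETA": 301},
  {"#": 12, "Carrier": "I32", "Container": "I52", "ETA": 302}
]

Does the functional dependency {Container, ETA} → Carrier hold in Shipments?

Yes

(Container=I52, ETA=301): rows 1, 10 → Carrier = I92, I92 ✓
(Container=I98, ETA=311): rows 2, 4 → Carrier = I17, I17 ✓
(Container=I58, ETA=302): row 3 → Carrier = I72 ✓
(Container=I58, ETA=301): rows 5, 11 → Carrier = I57, I57 ✓
(Container=I22, ETA=311): row 6 → Carrier = I40 ✓
(Container=I58, ETA=311): row 7 → Carrier = I92 ✓
(Container=I58, ETA=310): rows 8, 9 → Carrier = I40, I40 ✓
(Container=I52, ETA=302): row 12 → Carrier = I32 ✓
Every {Container, ETA} value is associated with a single Carrier value, so {Container, ETA} → Carrier holds.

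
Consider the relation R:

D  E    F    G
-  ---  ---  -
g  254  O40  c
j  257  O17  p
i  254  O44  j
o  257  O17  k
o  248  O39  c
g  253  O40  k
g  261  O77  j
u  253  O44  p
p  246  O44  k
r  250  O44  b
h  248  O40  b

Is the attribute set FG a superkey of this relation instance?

Yes

All 11 rows have distinct FG values, so FG → (all attributes) holds and FG is a superkey.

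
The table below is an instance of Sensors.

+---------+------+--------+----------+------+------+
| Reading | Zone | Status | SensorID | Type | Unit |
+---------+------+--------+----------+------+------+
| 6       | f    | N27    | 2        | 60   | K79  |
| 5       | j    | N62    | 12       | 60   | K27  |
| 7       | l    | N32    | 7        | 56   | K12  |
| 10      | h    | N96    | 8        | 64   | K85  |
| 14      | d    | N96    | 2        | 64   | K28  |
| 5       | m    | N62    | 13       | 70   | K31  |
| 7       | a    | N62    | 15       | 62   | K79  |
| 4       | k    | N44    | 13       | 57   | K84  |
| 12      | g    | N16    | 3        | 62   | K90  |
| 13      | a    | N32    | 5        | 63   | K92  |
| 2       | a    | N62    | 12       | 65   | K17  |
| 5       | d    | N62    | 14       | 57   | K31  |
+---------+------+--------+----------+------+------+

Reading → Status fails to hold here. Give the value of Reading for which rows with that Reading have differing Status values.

7

Reading=6: 1 row → Status = N27 ✓
Reading=5: 3 rows → Status = N62, N62, N62 ✓
Reading=7: 2 rows → Status takes values {N32, N62} — violation
Reading=10: 1 row → Status = N96 ✓
Reading=14: 1 row → Status = N96 ✓
Reading=4: 1 row → Status = N44 ✓
Reading=12: 1 row → Status = N16 ✓
Reading=13: 1 row → Status = N32 ✓
Reading=2: 1 row → Status = N62 ✓
The only Reading value with inconsistent Status is Reading=7.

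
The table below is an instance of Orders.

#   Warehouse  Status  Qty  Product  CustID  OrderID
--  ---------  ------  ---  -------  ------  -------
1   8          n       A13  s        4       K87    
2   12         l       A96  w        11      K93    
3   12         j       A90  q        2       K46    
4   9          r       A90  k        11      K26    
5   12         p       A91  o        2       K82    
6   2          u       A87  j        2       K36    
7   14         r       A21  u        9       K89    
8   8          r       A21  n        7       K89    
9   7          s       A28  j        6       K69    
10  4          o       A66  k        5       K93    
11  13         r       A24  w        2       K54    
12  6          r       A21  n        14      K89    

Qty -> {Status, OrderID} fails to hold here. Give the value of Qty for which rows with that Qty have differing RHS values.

A90

Qty=A13: row 1 → {Status,OrderID} = (n, K87) ✓
Qty=A96: row 2 → {Status,OrderID} = (l, K93) ✓
Qty=A90: rows 3, 4 → {Status,OrderID} takes values {(j, K46), (r, K26)} — violation
Qty=A91: row 5 → {Status,OrderID} = (p, K82) ✓
Qty=A87: row 6 → {Status,OrderID} = (u, K36) ✓
Qty=A21: rows 7, 8, 12 → {Status,OrderID} = (r, K89), (r, K89), (r, K89) ✓
Qty=A28: row 9 → {Status,OrderID} = (s, K69) ✓
Qty=A66: row 10 → {Status,OrderID} = (o, K93) ✓
Qty=A24: row 11 → {Status,OrderID} = (r, K54) ✓
The only Qty value with inconsistent RHS is Qty=A90.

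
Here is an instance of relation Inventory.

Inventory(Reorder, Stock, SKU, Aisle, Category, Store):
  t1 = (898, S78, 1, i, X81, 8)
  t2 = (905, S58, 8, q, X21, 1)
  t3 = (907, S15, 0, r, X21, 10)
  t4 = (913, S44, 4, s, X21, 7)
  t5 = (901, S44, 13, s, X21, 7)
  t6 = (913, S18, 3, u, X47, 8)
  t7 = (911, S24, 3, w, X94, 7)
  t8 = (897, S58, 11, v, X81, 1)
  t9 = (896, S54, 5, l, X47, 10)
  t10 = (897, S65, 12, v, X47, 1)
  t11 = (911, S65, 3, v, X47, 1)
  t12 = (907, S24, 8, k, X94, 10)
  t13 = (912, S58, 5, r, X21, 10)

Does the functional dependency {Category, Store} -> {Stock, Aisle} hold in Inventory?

(Category=X81, Store=8): row 1 → {Stock,Aisle} = (S78, i) ✓
(Category=X21, Store=1): row 2 → {Stock,Aisle} = (S58, q) ✓
(Category=X21, Store=10): rows 3, 13 → {Stock,Aisle} takes values {(S15, r), (S58, r)} — violation
(Category=X21, Store=7): rows 4, 5 → {Stock,Aisle} = (S44, s), (S44, s) ✓
(Category=X47, Store=8): row 6 → {Stock,Aisle} = (S18, u) ✓
(Category=X94, Store=7): row 7 → {Stock,Aisle} = (S24, w) ✓
(Category=X81, Store=1): row 8 → {Stock,Aisle} = (S58, v) ✓
(Category=X47, Store=10): row 9 → {Stock,Aisle} = (S54, l) ✓
(Category=X47, Store=1): rows 10, 11 → {Stock,Aisle} = (S65, v), (S65, v) ✓
(Category=X94, Store=10): row 12 → {Stock,Aisle} = (S24, k) ✓
Two rows agree on {Category, Store} but differ on {Stock, Aisle}, so {Category, Store} -> {Stock, Aisle} does not hold.

No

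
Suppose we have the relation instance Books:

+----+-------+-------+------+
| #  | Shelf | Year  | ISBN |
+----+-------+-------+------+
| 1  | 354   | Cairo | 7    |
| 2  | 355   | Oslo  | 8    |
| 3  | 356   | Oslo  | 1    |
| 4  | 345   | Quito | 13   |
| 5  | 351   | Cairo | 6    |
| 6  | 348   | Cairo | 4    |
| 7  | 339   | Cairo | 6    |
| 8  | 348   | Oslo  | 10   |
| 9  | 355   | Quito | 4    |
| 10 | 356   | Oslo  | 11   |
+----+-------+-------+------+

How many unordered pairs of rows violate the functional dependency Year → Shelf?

Year=Cairo: violating pairs (1,5), (1,6), (1,7), (5,6), (5,7), (6,7) — 6 pairs.
Year=Oslo: violating pairs (2,3), (2,8), (2,10), (3,8), (8,10) — 5 pairs.
Year=Quito: violating pairs (4,9) — 1 pair.

12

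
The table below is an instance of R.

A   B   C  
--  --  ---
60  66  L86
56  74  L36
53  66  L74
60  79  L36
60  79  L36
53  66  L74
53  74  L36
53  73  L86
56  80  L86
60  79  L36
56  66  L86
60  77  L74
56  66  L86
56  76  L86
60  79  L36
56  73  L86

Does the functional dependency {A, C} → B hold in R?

No

(A=60, C=L86): 1 row → B = 66 ✓
(A=56, C=L36): 1 row → B = 74 ✓
(A=53, C=L74): 2 rows → B = 66, 66 ✓
(A=60, C=L36): 4 rows → B = 79, 79, 79, 79 ✓
(A=53, C=L36): 1 row → B = 74 ✓
(A=53, C=L86): 1 row → B = 73 ✓
(A=56, C=L86): 5 rows → B takes values {80, 66, 76, 73} — violation
(A=60, C=L74): 1 row → B = 77 ✓
Two rows agree on {A, C} but differ on B, so {A, C} → B does not hold.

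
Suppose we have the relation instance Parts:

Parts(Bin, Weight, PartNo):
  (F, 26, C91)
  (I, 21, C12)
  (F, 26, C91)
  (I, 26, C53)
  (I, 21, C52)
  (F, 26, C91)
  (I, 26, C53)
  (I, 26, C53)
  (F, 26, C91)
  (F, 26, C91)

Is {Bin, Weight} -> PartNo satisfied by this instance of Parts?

No

(Bin=F, Weight=26): 5 rows → PartNo = C91, C91, C91, C91, C91 ✓
(Bin=I, Weight=21): 2 rows → PartNo takes values {C12, C52} — violation
(Bin=I, Weight=26): 3 rows → PartNo = C53, C53, C53 ✓
Two rows agree on {Bin, Weight} but differ on PartNo, so {Bin, Weight} -> PartNo does not hold.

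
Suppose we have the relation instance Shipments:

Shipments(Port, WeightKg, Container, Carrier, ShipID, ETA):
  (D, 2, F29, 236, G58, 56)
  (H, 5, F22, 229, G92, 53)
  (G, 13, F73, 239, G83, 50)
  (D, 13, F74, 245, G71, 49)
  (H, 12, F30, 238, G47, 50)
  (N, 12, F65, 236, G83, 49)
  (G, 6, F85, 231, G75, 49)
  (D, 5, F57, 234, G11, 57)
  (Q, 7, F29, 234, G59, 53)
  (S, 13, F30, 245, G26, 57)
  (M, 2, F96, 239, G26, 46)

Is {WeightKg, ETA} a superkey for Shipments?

Yes

All 11 rows have distinct {WeightKg, ETA} values, so {WeightKg, ETA} → (all attributes) holds and {WeightKg, ETA} is a superkey.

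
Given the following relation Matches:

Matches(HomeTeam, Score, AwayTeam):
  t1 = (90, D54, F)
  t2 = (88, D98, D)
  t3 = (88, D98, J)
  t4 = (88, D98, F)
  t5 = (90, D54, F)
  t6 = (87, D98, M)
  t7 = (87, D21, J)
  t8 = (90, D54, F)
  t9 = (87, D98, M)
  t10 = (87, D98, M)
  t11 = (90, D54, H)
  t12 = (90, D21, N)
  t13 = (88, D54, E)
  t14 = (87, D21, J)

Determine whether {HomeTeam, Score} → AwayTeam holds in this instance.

No

(HomeTeam=90, Score=D54): rows 1, 5, 8, 11 → AwayTeam takes values {F, H} — violation
(HomeTeam=88, Score=D98): rows 2, 3, 4 → AwayTeam takes values {D, J, F} — violation
(HomeTeam=87, Score=D98): rows 6, 9, 10 → AwayTeam = M, M, M ✓
(HomeTeam=87, Score=D21): rows 7, 14 → AwayTeam = J, J ✓
(HomeTeam=90, Score=D21): row 12 → AwayTeam = N ✓
(HomeTeam=88, Score=D54): row 13 → AwayTeam = E ✓
Two rows agree on {HomeTeam, Score} but differ on AwayTeam, so {HomeTeam, Score} → AwayTeam does not hold.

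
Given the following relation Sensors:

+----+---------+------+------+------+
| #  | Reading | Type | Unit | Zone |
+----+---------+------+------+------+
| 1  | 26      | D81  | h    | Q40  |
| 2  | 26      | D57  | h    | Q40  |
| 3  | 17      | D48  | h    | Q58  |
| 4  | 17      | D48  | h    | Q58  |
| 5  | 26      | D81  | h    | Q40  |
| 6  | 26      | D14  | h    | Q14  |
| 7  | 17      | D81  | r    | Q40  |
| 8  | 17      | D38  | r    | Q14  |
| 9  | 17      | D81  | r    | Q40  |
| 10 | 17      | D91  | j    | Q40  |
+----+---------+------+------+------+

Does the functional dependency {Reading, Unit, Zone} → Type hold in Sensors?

(Reading=26, Unit=h, Zone=Q40): rows 1, 2, 5 → Type takes values {D81, D57} — violation
(Reading=17, Unit=h, Zone=Q58): rows 3, 4 → Type = D48, D48 ✓
(Reading=26, Unit=h, Zone=Q14): row 6 → Type = D14 ✓
(Reading=17, Unit=r, Zone=Q40): rows 7, 9 → Type = D81, D81 ✓
(Reading=17, Unit=r, Zone=Q14): row 8 → Type = D38 ✓
(Reading=17, Unit=j, Zone=Q40): row 10 → Type = D91 ✓
Two rows agree on {Reading, Unit, Zone} but differ on Type, so {Reading, Unit, Zone} → Type does not hold.

No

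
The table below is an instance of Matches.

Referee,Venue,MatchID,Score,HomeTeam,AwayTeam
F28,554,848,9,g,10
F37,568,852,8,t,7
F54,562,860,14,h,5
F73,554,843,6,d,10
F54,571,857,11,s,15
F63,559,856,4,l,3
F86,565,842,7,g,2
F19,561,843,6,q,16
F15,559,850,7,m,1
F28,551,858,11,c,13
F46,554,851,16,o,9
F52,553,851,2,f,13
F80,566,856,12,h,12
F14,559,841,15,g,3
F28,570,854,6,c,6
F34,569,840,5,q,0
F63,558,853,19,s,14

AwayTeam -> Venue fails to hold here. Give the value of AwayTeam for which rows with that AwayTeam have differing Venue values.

AwayTeam=10: 2 rows → Venue = 554, 554 ✓
AwayTeam=7: 1 row → Venue = 568 ✓
AwayTeam=5: 1 row → Venue = 562 ✓
AwayTeam=15: 1 row → Venue = 571 ✓
AwayTeam=3: 2 rows → Venue = 559, 559 ✓
AwayTeam=2: 1 row → Venue = 565 ✓
AwayTeam=16: 1 row → Venue = 561 ✓
AwayTeam=1: 1 row → Venue = 559 ✓
AwayTeam=13: 2 rows → Venue takes values {551, 553} — violation
AwayTeam=9: 1 row → Venue = 554 ✓
AwayTeam=12: 1 row → Venue = 566 ✓
AwayTeam=6: 1 row → Venue = 570 ✓
AwayTeam=0: 1 row → Venue = 569 ✓
AwayTeam=14: 1 row → Venue = 558 ✓
The only AwayTeam value with inconsistent Venue is AwayTeam=13.

13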